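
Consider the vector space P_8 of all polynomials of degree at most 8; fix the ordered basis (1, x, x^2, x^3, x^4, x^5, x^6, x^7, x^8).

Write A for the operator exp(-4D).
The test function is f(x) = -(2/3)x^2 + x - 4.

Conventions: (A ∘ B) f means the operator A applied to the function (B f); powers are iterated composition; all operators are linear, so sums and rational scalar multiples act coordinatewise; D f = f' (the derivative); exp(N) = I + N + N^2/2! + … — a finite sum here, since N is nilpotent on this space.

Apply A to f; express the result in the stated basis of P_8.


order-1 term: (16/3)x - 4
order-2 term: -32/3
the series for exp(-4D) f terminates at order 2
exp(-4D) f = -(2/3)x^2 + (19/3)x - 56/3

g(x) = -(2/3)x^2 + (19/3)x - 56/3


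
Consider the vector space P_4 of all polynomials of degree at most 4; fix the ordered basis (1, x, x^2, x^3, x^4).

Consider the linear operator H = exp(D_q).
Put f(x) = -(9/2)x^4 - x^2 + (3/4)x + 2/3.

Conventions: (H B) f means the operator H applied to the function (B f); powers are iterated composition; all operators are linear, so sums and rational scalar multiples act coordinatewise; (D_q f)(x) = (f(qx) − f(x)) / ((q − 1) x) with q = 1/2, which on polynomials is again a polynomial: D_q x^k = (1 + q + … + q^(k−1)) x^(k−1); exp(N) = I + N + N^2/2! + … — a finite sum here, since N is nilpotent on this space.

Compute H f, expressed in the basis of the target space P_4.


order-1 term: -(135/16)x^3 - (3/2)x + 3/4
order-2 term: -(945/128)x^2 - 3/4
order-3 term: -(945/256)x
order-4 term: -945/1024
the series for exp(D_q) f terminates at order 4
exp(D_q) f = -(9/2)x^4 - (135/16)x^3 - (1073/128)x^2 - (1137/256)x - 787/3072

the image equals g(x) = -(9/2)x^4 - (135/16)x^3 - (1073/128)x^2 - (1137/256)x - 787/3072


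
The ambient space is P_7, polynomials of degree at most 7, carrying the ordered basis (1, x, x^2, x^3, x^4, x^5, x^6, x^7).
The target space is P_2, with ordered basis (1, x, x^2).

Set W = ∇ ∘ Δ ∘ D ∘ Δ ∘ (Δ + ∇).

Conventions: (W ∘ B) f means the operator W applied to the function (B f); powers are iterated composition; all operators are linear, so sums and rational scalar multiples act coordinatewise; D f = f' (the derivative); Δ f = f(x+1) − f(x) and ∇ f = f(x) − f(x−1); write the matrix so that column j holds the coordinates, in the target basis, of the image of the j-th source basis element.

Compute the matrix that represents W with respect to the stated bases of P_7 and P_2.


the matrix is [[0, 0, 0, 0, 0, 240, 720, 4200]; [0, 0, 0, 0, 0, 0, 1440, 5040]; [0, 0, 0, 0, 0, 0, 0, 5040]] (rows listed top to bottom)

image of 1: 0
image of x: 0
image of x^2: 0
image of x^3: 0
image of x^4: 0
image of x^5: 240
image of x^6: 1440x + 720
image of x^7: 5040x^2 + 5040x + 4200
each image's coordinates form column j of the matrix


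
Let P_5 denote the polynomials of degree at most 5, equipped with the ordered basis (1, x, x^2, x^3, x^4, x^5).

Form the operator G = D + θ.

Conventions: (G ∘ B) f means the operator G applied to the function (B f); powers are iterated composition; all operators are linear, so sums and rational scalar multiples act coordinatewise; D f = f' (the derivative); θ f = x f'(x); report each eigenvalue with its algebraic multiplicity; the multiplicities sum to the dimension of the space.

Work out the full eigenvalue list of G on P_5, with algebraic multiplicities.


image of 1: 0
image of x: x + 1
image of x^2: 2x^2 + 2x
image of x^3: 3x^3 + 3x^2
image of x^4: 4x^4 + 4x^3
image of x^5: 5x^5 + 5x^4
the matrix is upper triangular; its diagonal is (0, 1, 2, 3, 4, 5)
for a triangular matrix the eigenvalues are the diagonal entries, with algebraic multiplicity their repetition count

λ = 0 (multiplicity 1), λ = 1 (multiplicity 1), λ = 2 (multiplicity 1), λ = 3 (multiplicity 1), λ = 4 (multiplicity 1), λ = 5 (multiplicity 1)


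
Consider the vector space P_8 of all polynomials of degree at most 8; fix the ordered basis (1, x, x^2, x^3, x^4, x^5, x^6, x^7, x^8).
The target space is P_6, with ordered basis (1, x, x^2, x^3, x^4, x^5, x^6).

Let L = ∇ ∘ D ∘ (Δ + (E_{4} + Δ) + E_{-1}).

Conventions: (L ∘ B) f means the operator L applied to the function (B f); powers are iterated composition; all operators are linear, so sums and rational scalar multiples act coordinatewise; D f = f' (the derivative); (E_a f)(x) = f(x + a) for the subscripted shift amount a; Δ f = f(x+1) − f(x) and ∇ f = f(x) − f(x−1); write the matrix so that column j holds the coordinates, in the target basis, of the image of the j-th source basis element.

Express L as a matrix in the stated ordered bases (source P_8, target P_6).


the matrix is [[0, 0, 4, 24, 176, 820, 4872, 23156, 114592]; [0, 0, 0, 12, 96, 880, 4920, 34104, 185248]; [0, 0, 0, 0, 24, 240, 2640, 17220, 136416]; [0, 0, 0, 0, 0, 40, 480, 6160, 45920]; [0, 0, 0, 0, 0, 0, 60, 840, 12320]; [0, 0, 0, 0, 0, 0, 0, 84, 1344]; [0, 0, 0, 0, 0, 0, 0, 0, 112]] (rows listed top to bottom)

image of 1: 0
image of x: 0
image of x^2: 4
image of x^3: 12x + 24
image of x^4: 24x^2 + 96x + 176
image of x^5: 40x^3 + 240x^2 + 880x + 820
image of x^6: 60x^4 + 480x^3 + 2640x^2 + 4920x + 4872
image of x^7: 84x^5 + 840x^4 + 6160x^3 + 17220x^2 + 34104x + 23156
image of x^8: 112x^6 + 1344x^5 + 12320x^4 + 45920x^3 + 136416x^2 + 185248x + 114592
each image's coordinates form column j of the matrix


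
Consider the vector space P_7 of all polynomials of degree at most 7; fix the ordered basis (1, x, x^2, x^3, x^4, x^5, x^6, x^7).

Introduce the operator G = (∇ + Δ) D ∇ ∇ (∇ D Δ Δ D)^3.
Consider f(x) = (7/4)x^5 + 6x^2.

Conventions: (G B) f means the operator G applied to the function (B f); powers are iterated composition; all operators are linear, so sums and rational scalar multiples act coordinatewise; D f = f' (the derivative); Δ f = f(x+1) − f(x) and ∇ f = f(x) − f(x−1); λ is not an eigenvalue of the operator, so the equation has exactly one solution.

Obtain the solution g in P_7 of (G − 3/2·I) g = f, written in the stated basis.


the image equals g(x) = -(7/6)x^5 - 4x^2

write g with unknown coordinates in the stated basis and equate coefficients in (G − 3/2·I) g = f
solving from the highest basis element down gives g = -(7/6)x^5 - 4x^2
check: G g = 0
so G g − 3/2·g = (7/4)x^5 + 6x^2 = f ✓


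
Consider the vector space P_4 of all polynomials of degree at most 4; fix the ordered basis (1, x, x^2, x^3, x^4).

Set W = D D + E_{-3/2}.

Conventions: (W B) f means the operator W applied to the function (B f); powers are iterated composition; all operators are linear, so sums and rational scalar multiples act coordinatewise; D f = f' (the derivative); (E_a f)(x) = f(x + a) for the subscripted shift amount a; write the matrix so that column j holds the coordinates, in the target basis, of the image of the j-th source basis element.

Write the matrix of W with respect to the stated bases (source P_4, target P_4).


image of 1: 1
image of x: x - 3/2
image of x^2: x^2 - 3x + 17/4
image of x^3: x^3 - (9/2)x^2 + (51/4)x - 27/8
image of x^4: x^4 - 6x^3 + (51/2)x^2 - (27/2)x + 81/16
each image's coordinates form column j of the matrix

the matrix is [[1, -3/2, 17/4, -27/8, 81/16]; [0, 1, -3, 51/4, -27/2]; [0, 0, 1, -9/2, 51/2]; [0, 0, 0, 1, -6]; [0, 0, 0, 0, 1]] (rows listed top to bottom)


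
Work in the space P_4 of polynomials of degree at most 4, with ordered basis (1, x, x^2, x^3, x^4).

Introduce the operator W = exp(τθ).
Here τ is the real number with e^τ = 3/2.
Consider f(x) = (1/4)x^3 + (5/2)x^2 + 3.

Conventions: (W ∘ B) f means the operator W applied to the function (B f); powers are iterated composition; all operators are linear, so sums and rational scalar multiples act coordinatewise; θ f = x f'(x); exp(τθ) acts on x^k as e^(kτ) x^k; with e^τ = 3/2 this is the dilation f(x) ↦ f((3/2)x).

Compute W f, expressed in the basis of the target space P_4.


exp(τθ) x^k = e^(kτ) x^k; with e^τ = 3/2 this sends x^k to (3/2)^k x^k
x^2 ↦ 9/4 x^2
x^3 ↦ 27/8 x^3
applying this coordinatewise to f: exp(τθ) f = (27/32)x^3 + (45/8)x^2 + 3

the image equals g(x) = (27/32)x^3 + (45/8)x^2 + 3


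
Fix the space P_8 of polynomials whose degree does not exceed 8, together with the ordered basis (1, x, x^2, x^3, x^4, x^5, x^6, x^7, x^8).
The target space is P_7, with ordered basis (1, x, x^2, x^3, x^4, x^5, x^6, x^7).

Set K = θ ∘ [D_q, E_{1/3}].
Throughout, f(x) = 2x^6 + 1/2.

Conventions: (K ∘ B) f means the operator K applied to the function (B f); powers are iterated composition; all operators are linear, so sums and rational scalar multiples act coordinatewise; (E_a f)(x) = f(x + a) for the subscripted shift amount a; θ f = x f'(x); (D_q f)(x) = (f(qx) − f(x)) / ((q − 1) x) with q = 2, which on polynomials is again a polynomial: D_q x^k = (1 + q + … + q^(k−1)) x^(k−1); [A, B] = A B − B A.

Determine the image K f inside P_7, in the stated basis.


E_{1/3} f = 2x^6 + 4x^5 + (10/3)x^4 + (40/27)x^3 + (10/27)x^2 + (4/81)x + 733/1458
D_q E_{1/3} f = 126x^5 + 124x^4 + 50x^3 + (280/27)x^2 + (10/9)x + 4/81
D_q f = 126x^5
E_{1/3} D_q f = 126x^5 + 210x^4 + 140x^3 + (140/3)x^2 + (70/9)x + 14/27
[D_q, E_{1/3}] f = -86x^4 - 90x^3 - (980/27)x^2 - (20/3)x - 38/81
θ [D_q, E_{1/3}] f = -344x^4 - 270x^3 - (1960/27)x^2 - (20/3)x

the result is g(x) = -344x^4 - 270x^3 - (1960/27)x^2 - (20/3)x


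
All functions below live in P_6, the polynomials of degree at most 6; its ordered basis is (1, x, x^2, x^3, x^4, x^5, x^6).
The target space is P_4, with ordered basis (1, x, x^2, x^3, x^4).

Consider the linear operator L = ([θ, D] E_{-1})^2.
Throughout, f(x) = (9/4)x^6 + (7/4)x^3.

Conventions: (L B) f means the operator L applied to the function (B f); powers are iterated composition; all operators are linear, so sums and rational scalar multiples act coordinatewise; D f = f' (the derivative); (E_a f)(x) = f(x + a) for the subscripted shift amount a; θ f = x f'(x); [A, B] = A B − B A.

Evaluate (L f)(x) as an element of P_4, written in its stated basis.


E_{-1} f = (9/4)x^6 - (27/2)x^5 + (135/4)x^4 - (173/4)x^3 + (57/2)x^2 - (33/4)x + 1/2
D E_{-1} f = (27/2)x^5 - (135/2)x^4 + 135x^3 - (519/4)x^2 + 57x - 33/4
θ D E_{-1} f = (135/2)x^5 - 270x^4 + 405x^3 - (519/2)x^2 + 57x
θ E_{-1} f = (27/2)x^6 - (135/2)x^5 + 135x^4 - (519/4)x^3 + 57x^2 - (33/4)x
D θ E_{-1} f = 81x^5 - (675/2)x^4 + 540x^3 - (1557/4)x^2 + 114x - 33/4
[θ, D] E_{-1} f = -(27/2)x^5 + (135/2)x^4 - 135x^3 + (519/4)x^2 - 57x + 33/4
E_{-1} ([θ, D] E_{-1}) f = -(27/2)x^5 + 135x^4 - 540x^3 + (4299/4)x^2 - 1059x + 411
D E_{-1} ([θ, D] E_{-1}) f = -(135/2)x^4 + 540x^3 - 1620x^2 + (4299/2)x - 1059
θ D E_{-1} ([θ, D] E_{-1}) f = -270x^4 + 1620x^3 - 3240x^2 + (4299/2)x
θ E_{-1} ([θ, D] E_{-1}) f = -(135/2)x^5 + 540x^4 - 1620x^3 + (4299/2)x^2 - 1059x
D θ E_{-1} ([θ, D] E_{-1}) f = -(675/2)x^4 + 2160x^3 - 4860x^2 + 4299x - 1059
[θ, D] E_{-1} ([θ, D] E_{-1}) f = (135/2)x^4 - 540x^3 + 1620x^2 - (4299/2)x + 1059

the image equals g(x) = (135/2)x^4 - 540x^3 + 1620x^2 - (4299/2)x + 1059


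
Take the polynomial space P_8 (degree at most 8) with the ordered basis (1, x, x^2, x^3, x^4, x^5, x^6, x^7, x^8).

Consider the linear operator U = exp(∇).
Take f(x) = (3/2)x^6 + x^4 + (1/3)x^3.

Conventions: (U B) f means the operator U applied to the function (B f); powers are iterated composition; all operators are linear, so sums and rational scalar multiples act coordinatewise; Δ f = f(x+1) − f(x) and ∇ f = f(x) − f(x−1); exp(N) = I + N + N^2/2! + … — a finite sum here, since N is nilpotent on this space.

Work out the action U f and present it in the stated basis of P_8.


order-1 term: 9x^5 - (45/2)x^4 + 34x^3 - (55/2)x^2 + 12x - 13/6
order-2 term: (45/2)x^4 - 90x^3 + (327/2)x^2 - 146x + 105/2
order-3 term: 30x^3 - 135x^2 + 229x - 422/3
order-4 term: (45/2)x^2 - 90x + 197/2
order-5 term: 9x - 45/2
order-6 term: 3/2
the series for exp(∇) f terminates at order 6
exp(∇) f = (3/2)x^6 + 9x^5 + x^4 - (77/3)x^3 + (47/2)x^2 + 14x - 77/6

the image equals g(x) = (3/2)x^6 + 9x^5 + x^4 - (77/3)x^3 + (47/2)x^2 + 14x - 77/6


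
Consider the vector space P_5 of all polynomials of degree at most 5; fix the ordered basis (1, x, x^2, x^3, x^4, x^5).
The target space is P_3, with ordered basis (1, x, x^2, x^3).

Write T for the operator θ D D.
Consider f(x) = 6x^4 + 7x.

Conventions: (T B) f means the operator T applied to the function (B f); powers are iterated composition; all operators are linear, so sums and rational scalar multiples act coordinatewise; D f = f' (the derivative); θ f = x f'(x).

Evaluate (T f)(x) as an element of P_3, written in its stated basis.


D f = 24x^3 + 7
D D f = 72x^2
θ D D f = 144x^2

g(x) = 144x^2


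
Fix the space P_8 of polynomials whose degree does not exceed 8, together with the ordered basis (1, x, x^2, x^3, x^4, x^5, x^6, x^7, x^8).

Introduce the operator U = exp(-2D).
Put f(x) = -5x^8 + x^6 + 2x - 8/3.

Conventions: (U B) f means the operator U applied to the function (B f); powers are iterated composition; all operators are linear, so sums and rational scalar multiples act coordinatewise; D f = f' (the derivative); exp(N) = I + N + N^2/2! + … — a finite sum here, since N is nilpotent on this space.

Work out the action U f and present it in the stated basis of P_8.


order-1 term: 80x^7 - 12x^5 - 4
order-2 term: -560x^6 + 60x^4
order-3 term: 2240x^5 - 160x^3
order-4 term: -5600x^4 + 240x^2
order-5 term: 8960x^3 - 192x
order-6 term: -8960x^2 + 64
order-7 term: 5120x
order-8 term: -1280
the series for exp(-2D) f terminates at order 8
exp(-2D) f = -5x^8 + 80x^7 - 559x^6 + 2228x^5 - 5540x^4 + 8800x^3 - 8720x^2 + 4930x - 3668/3

g(x) = -5x^8 + 80x^7 - 559x^6 + 2228x^5 - 5540x^4 + 8800x^3 - 8720x^2 + 4930x - 3668/3


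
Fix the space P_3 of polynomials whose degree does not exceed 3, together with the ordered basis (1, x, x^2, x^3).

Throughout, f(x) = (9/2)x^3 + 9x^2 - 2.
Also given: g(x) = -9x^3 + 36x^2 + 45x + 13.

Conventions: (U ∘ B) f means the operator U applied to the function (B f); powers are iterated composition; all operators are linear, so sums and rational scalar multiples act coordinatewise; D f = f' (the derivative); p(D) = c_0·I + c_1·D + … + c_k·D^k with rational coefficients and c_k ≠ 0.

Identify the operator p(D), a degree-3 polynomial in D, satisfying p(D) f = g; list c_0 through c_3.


D^0 f = (9/2)x^3 + 9x^2 - 2
D^1 f = (27/2)x^2 + 18x
D^2 f = 27x + 18
D^3 f = 27
matching coefficients of g against c_0 f + c_1 Df + … from the top degree down determines the c_i
solution: c_0 = -2, c_1 = 4, c_2 = -1, c_3 = 1

c_0 = -2, c_1 = 4, c_2 = -1, c_3 = 1


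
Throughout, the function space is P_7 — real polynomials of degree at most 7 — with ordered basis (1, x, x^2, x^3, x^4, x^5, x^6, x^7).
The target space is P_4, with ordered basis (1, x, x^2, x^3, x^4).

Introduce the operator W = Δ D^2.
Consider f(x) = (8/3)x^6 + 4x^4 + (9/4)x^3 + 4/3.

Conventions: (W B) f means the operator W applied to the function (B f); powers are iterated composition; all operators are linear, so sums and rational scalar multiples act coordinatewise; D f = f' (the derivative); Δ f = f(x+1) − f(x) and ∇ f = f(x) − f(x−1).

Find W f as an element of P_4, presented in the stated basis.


D f = 16x^5 + 16x^3 + (27/4)x^2
D D f = 80x^4 + 48x^2 + (27/2)x
Δ D^2 f = 320x^3 + 480x^2 + 416x + 283/2

g(x) = 320x^3 + 480x^2 + 416x + 283/2


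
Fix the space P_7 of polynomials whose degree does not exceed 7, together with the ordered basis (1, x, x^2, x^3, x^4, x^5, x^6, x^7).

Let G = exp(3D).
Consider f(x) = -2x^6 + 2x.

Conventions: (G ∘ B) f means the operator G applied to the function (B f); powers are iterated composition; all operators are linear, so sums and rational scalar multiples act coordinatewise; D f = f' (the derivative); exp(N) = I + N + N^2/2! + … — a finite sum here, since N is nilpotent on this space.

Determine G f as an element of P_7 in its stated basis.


the result is g(x) = -2x^6 - 36x^5 - 270x^4 - 1080x^3 - 2430x^2 - 2914x - 1452

order-1 term: -36x^5 + 6
order-2 term: -270x^4
order-3 term: -1080x^3
order-4 term: -2430x^2
order-5 term: -2916x
order-6 term: -1458
the series for exp(3D) f terminates at order 6
exp(3D) f = -2x^6 - 36x^5 - 270x^4 - 1080x^3 - 2430x^2 - 2914x - 1452


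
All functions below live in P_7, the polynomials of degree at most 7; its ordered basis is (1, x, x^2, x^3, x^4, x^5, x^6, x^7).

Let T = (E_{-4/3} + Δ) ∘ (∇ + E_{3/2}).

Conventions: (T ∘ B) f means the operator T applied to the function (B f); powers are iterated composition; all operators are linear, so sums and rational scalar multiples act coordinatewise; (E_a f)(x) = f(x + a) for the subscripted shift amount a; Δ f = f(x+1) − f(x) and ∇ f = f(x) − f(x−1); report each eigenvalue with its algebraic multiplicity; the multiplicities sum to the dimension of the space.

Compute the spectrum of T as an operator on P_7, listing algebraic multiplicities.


λ = 1 (multiplicity 8)

image of 1: 1
image of x: x + 13/6
image of x^2: x^2 + (13/3)x + 85/36
image of x^3: x^3 + (13/2)x^2 + (85/12)x + 4879/216
image of x^4: x^4 + (26/3)x^3 + (85/6)x^2 + (4879/54)x + 12337/1296
image of x^5: x^5 + (65/6)x^4 + (425/18)x^3 + (24395/108)x^2 + (61685/1296)x + 1205383/7776
image of x^6: x^6 + 13x^5 + (425/12)x^4 + (24395/54)x^3 + (61685/432)x^2 + (1205383/1296)x + 3685105/46656
image of x^7: x^7 + (91/6)x^6 + (595/12)x^5 + (170765/216)x^4 + (431795/1296)x^3 + (8437681/2592)x^2 + (25795735/46656)x + 269392759/279936
the matrix is upper triangular; its diagonal is (1, 1, 1, 1, 1, 1, 1, 1)
for a triangular matrix the eigenvalues are the diagonal entries, with algebraic multiplicity their repetition count


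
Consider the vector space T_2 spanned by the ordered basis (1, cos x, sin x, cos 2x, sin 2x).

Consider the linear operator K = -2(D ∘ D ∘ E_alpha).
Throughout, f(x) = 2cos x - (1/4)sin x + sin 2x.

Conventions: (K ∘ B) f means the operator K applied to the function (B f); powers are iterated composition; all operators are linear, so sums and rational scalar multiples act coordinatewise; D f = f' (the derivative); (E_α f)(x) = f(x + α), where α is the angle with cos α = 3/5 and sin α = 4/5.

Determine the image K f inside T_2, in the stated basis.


E_alpha f = cos x - (7/4)sin x + (24/25)cos 2x - (7/25)sin 2x
D E_alpha f = -(7/4)cos x - sin x - (14/25)cos 2x - (48/25)sin 2x
D D E_alpha f = -cos x + (7/4)sin x - (96/25)cos 2x + (28/25)sin 2x
(-2(D ∘ D ∘ E_alpha)) f = 2cos x - (7/2)sin x + (192/25)cos 2x - (56/25)sin 2x

g(x) = 2cos x - (7/2)sin x + (192/25)cos 2x - (56/25)sin 2x


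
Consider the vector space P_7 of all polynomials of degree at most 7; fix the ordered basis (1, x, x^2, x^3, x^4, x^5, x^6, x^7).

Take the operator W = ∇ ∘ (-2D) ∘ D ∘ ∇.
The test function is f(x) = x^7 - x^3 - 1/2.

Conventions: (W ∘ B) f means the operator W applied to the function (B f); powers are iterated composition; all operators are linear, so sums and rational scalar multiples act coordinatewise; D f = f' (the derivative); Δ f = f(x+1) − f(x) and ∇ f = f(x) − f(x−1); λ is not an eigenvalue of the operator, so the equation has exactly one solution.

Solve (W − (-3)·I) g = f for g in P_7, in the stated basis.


g(x) = (1/3)x^7 + (559/3)x^3 - 560x^2 + (1960/3)x - 1681/6

write g with unknown coordinates in the stated basis and equate coefficients in (W − (-3)·I) g = f
solving from the highest basis element down gives g = (1/3)x^7 + (559/3)x^3 - 560x^2 + (1960/3)x - 1681/6
check: W g = -560x^3 + 1680x^2 - 1960x + 840
so W g − (-3)·g = x^7 - x^3 - 1/2 = f ✓


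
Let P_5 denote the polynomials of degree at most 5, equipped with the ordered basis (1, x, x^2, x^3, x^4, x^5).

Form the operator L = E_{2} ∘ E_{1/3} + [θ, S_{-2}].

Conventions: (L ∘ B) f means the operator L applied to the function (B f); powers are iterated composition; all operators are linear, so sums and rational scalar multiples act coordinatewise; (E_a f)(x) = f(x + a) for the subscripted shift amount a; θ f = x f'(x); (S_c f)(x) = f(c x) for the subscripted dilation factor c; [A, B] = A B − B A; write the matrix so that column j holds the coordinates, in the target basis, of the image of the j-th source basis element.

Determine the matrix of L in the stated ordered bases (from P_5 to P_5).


image of 1: 1
image of x: x + 7/3
image of x^2: x^2 + (14/3)x + 49/9
image of x^3: x^3 + 7x^2 + (49/3)x + 343/27
image of x^4: x^4 + (28/3)x^3 + (98/3)x^2 + (1372/27)x + 2401/81
image of x^5: x^5 + (35/3)x^4 + (490/9)x^3 + (3430/27)x^2 + (12005/81)x + 16807/243
each image's coordinates form column j of the matrix

the matrix is [[1, 7/3, 49/9, 343/27, 2401/81, 16807/243]; [0, 1, 14/3, 49/3, 1372/27, 12005/81]; [0, 0, 1, 7, 98/3, 3430/27]; [0, 0, 0, 1, 28/3, 490/9]; [0, 0, 0, 0, 1, 35/3]; [0, 0, 0, 0, 0, 1]] (rows listed top to bottom)


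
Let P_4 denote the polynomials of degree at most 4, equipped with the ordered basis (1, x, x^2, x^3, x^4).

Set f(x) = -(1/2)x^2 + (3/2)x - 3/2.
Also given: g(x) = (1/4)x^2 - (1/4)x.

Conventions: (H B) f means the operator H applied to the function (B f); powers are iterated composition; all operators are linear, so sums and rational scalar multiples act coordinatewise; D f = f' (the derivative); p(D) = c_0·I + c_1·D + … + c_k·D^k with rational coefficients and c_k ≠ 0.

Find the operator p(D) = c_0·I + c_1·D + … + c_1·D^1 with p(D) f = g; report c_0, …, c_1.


D^0 f = -(1/2)x^2 + (3/2)x - 3/2
D^1 f = -x + 3/2
matching coefficients of g against c_0 f + c_1 Df + … from the top degree down determines the c_i
solution: c_0 = -1/2, c_1 = -1/2

c_0 = -1/2, c_1 = -1/2


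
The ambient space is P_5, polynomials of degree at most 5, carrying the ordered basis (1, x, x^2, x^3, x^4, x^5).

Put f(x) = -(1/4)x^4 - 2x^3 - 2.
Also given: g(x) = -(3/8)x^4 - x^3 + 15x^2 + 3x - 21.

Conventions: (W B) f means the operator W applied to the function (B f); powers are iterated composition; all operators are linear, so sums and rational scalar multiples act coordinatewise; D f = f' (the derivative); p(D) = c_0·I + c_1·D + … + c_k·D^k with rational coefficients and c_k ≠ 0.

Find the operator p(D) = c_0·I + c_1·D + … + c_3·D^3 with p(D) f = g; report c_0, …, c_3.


p(D) = (3/2)·I − 2·D − D^2 + (3/2)·D^3, i.e. c_0 = 3/2, c_1 = -2, c_2 = -1, c_3 = 3/2

D^0 f = -(1/4)x^4 - 2x^3 - 2
D^1 f = -x^3 - 6x^2
D^2 f = -3x^2 - 12x
D^3 f = -6x - 12
matching coefficients of g against c_0 f + c_1 Df + … from the top degree down determines the c_i
solution: c_0 = 3/2, c_1 = -2, c_2 = -1, c_3 = 3/2


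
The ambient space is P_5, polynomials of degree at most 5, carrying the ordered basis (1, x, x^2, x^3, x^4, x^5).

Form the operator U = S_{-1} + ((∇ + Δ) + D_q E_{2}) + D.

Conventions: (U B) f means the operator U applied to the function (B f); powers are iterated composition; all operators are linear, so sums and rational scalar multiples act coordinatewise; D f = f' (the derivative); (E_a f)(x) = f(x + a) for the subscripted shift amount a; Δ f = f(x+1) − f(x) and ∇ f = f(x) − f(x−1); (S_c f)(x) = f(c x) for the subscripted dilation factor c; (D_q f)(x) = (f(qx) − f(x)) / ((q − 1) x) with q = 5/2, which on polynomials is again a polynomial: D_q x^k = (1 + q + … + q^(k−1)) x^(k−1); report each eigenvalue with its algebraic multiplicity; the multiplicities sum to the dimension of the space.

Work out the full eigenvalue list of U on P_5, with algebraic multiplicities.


λ = -1 (multiplicity 3), λ = 1 (multiplicity 3)

image of 1: 1
image of x: -x + 4
image of x^2: x^2 + (19/2)x + 4
image of x^3: -x^3 + (75/4)x^2 + 21x + 14
image of x^4: x^4 + (299/8)x^3 + 78x^2 + 92x + 32
image of x^5: -x^5 + (1271/16)x^4 + (1015/4)x^3 + 410x^2 + 280x + 82
the matrix is upper triangular; its diagonal is (1, -1, 1, -1, 1, -1)
for a triangular matrix the eigenvalues are the diagonal entries, with algebraic multiplicity their repetition count


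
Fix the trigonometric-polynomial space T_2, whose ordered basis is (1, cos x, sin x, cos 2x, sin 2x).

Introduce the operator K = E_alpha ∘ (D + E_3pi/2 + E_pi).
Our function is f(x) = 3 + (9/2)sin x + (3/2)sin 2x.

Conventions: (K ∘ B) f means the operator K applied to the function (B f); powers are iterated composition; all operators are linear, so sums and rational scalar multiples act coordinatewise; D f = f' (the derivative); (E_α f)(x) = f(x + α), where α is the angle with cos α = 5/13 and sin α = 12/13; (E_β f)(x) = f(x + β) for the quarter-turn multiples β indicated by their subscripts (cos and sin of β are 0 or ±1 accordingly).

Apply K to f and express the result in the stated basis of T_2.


D f = (9/2)cos x + 3cos 2x
E_3pi/2 f = 3 - (9/2)cos x - (3/2)sin 2x
E_pi f = 3 - (9/2)sin x + (3/2)sin 2x
(D + E_3pi/2 + E_pi) f = 6 - (9/2)sin x + 3cos 2x
E_alpha (D + E_3pi/2 + E_pi) f = 6 - (54/13)cos x - (45/26)sin x - (357/169)cos 2x - (360/169)sin 2x

the result is g(x) = 6 - (54/13)cos x - (45/26)sin x - (357/169)cos 2x - (360/169)sin 2x


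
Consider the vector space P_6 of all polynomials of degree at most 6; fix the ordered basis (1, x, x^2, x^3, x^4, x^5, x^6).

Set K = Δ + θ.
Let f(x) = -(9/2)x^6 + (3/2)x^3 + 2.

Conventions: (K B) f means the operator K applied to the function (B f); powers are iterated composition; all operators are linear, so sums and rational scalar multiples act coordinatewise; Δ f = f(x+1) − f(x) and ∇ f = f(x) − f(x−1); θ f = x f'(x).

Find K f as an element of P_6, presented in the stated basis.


the image equals g(x) = -27x^6 - 27x^5 - (135/2)x^4 - (171/2)x^3 - 63x^2 - (45/2)x - 3

Δ f = -27x^5 - (135/2)x^4 - 90x^3 - 63x^2 - (45/2)x - 3
θ f = -27x^6 + (9/2)x^3
(Δ + θ) f = -27x^6 - 27x^5 - (135/2)x^4 - (171/2)x^3 - 63x^2 - (45/2)x - 3


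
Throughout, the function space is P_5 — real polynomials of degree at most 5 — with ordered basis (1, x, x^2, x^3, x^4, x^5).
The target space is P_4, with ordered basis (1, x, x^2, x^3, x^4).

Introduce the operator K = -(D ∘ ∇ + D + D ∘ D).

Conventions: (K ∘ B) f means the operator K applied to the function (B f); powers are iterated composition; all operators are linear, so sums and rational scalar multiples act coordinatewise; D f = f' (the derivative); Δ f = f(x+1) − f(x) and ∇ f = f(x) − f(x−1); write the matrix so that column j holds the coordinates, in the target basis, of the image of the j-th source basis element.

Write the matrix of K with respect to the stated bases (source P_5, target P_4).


the matrix is [[0, -1, -4, 3, -4, 5]; [0, 0, -2, -12, 12, -20]; [0, 0, 0, -3, -24, 30]; [0, 0, 0, 0, -4, -40]; [0, 0, 0, 0, 0, -5]] (rows listed top to bottom)

image of 1: 0
image of x: -1
image of x^2: -2x - 4
image of x^3: -3x^2 - 12x + 3
image of x^4: -4x^3 - 24x^2 + 12x - 4
image of x^5: -5x^4 - 40x^3 + 30x^2 - 20x + 5
each image's coordinates form column j of the matrix


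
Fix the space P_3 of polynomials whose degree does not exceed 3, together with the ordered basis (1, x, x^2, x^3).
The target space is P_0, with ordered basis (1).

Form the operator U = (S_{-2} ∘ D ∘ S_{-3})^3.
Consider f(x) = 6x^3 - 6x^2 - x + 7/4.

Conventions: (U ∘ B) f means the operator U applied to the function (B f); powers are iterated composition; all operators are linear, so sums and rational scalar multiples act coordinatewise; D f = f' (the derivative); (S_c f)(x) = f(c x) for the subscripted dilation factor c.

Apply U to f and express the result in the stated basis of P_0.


the result is g(x) = -209952

S_{-3} f = -162x^3 - 54x^2 + 3x + 7/4
D S_{-3} f = -486x^2 - 108x + 3
S_{-2} D S_{-3} f = -1944x^2 + 216x + 3
S_{-3} (S_{-2} ∘ D ∘ S_{-3}) f = -17496x^2 - 648x + 3
D S_{-3} (S_{-2} ∘ D ∘ S_{-3}) f = -34992x - 648
S_{-2} D S_{-3} (S_{-2} ∘ D ∘ S_{-3}) f = 69984x - 648
S_{-3} (S_{-2} ∘ D ∘ S_{-3}) (S_{-2} ∘ D ∘ S_{-3}) f = -209952x - 648
D S_{-3} (S_{-2} ∘ D ∘ S_{-3}) (S_{-2} ∘ D ∘ S_{-3}) f = -209952
S_{-2} D S_{-3} (S_{-2} ∘ D ∘ S_{-3}) (S_{-2} ∘ D ∘ S_{-3}) f = -209952


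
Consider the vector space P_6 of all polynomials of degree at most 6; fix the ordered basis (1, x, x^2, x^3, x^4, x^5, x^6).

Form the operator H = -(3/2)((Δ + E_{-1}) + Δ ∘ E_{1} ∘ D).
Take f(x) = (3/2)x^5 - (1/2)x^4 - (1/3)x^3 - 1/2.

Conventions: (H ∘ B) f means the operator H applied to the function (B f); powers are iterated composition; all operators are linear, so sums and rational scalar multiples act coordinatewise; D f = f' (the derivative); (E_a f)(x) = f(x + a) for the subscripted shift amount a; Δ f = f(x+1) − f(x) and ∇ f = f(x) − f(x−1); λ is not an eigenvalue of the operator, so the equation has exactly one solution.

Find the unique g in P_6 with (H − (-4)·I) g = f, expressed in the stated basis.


the image equals g(x) = (3/5)x^5 - (1/5)x^4 + (214/15)x^3 + (738/25)x^2 + (762/5)x + 21386/125

write g with unknown coordinates in the stated basis and equate coefficients in (H − (-4)·I) g = f
solving from the highest basis element down gives g = (3/5)x^5 - (1/5)x^4 + (214/15)x^3 + (738/25)x^2 + (762/5)x + 21386/125
check: H g = -(9/10)x^5 + (3/10)x^4 - (287/5)x^3 - (2952/25)x^2 - (3048/5)x - 171213/250
so H g − (-4)·g = (3/2)x^5 - (1/2)x^4 - (1/3)x^3 - 1/2 = f ✓


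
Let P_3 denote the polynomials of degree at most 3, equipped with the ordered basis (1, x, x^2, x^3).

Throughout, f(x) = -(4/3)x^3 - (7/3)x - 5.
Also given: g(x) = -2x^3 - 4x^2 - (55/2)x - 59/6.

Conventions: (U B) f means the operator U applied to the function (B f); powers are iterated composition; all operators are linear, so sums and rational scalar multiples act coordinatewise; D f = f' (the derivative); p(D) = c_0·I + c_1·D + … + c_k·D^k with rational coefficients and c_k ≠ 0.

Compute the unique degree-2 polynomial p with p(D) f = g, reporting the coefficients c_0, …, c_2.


D^0 f = -(4/3)x^3 - (7/3)x - 5
D^1 f = -4x^2 - 7/3
D^2 f = -8x
matching coefficients of g against c_0 f + c_1 Df + … from the top degree down determines the c_i
solution: c_0 = 3/2, c_1 = 1, c_2 = 3

p(D) = (3/2)·I + D + 3·D^2, i.e. c_0 = 3/2, c_1 = 1, c_2 = 3


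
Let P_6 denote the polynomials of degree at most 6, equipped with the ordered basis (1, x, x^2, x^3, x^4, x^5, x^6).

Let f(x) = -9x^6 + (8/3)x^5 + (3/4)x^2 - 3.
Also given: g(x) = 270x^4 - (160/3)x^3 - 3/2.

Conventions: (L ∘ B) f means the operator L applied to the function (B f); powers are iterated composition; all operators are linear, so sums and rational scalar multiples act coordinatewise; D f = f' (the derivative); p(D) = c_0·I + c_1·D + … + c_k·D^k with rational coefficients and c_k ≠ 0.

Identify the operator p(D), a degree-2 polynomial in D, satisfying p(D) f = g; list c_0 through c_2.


p(D) = -D^2, i.e. c_0 = 0, c_1 = 0, c_2 = -1

D^0 f = -9x^6 + (8/3)x^5 + (3/4)x^2 - 3
D^1 f = -54x^5 + (40/3)x^4 + (3/2)x
D^2 f = -270x^4 + (160/3)x^3 + 3/2
matching coefficients of g against c_0 f + c_1 Df + … from the top degree down determines the c_i
solution: c_0 = 0, c_1 = 0, c_2 = -1


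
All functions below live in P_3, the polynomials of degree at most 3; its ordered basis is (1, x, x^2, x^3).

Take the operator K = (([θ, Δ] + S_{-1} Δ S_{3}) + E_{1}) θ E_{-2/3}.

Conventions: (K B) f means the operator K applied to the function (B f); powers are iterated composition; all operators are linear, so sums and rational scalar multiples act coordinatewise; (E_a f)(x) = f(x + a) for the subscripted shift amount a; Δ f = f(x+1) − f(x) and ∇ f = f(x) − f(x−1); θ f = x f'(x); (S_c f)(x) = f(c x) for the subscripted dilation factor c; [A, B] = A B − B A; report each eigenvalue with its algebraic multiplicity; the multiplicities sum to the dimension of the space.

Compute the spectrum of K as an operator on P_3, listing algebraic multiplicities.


image of 1: 0
image of x: x + 3
image of x^2: 2x^2 - (112/3)x + 12
image of x^3: 3x^3 + 239x^2 - (536/3)x + 47
the matrix is upper triangular; its diagonal is (0, 1, 2, 3)
for a triangular matrix the eigenvalues are the diagonal entries, with algebraic multiplicity their repetition count

λ = 0 (multiplicity 1), λ = 1 (multiplicity 1), λ = 2 (multiplicity 1), λ = 3 (multiplicity 1)


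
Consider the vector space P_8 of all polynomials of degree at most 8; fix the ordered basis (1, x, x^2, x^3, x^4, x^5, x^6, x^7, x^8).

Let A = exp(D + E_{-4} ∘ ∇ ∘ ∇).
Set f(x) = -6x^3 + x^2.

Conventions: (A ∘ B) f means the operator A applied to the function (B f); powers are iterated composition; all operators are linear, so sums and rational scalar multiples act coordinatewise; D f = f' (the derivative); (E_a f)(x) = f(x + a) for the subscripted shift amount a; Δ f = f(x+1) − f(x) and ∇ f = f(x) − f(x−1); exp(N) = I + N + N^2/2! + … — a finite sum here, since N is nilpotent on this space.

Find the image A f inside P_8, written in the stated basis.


the result is g(x) = -6x^3 - 17x^2 - 52x + 141

order-1 term: -18x^2 - 34x + 182
order-2 term: -18x - 35
order-3 term: -6
the series for exp(D + E_{-4} ∘ ∇ ∘ ∇) f terminates at order 3
exp(D + E_{-4} ∘ ∇ ∘ ∇) f = -6x^3 - 17x^2 - 52x + 141


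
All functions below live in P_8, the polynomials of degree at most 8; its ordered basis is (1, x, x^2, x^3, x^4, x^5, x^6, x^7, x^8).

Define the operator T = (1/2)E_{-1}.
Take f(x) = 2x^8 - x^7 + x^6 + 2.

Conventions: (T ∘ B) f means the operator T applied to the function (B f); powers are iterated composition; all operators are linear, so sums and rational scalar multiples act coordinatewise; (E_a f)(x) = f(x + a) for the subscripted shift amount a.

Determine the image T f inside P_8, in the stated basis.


E_{-1} f = 2x^8 - 17x^7 + 64x^6 - 139x^5 + 190x^4 - 167x^3 + 92x^2 - 29x + 6
((1/2)E_{-1}) f = x^8 - (17/2)x^7 + 32x^6 - (139/2)x^5 + 95x^4 - (167/2)x^3 + 46x^2 - (29/2)x + 3

g(x) = x^8 - (17/2)x^7 + 32x^6 - (139/2)x^5 + 95x^4 - (167/2)x^3 + 46x^2 - (29/2)x + 3


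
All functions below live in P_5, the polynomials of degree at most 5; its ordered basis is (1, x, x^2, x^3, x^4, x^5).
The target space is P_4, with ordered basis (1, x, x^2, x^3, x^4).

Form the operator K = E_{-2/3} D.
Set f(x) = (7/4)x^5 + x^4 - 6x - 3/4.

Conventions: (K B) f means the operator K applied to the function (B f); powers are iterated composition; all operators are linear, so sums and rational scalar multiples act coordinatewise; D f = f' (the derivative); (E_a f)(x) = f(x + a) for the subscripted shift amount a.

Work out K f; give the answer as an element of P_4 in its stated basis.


D f = (35/4)x^4 + 4x^3 - 6
E_{-2/3} D f = (35/4)x^4 - (58/3)x^3 + (46/3)x^2 - (136/27)x - 442/81

g(x) = (35/4)x^4 - (58/3)x^3 + (46/3)x^2 - (136/27)x - 442/81


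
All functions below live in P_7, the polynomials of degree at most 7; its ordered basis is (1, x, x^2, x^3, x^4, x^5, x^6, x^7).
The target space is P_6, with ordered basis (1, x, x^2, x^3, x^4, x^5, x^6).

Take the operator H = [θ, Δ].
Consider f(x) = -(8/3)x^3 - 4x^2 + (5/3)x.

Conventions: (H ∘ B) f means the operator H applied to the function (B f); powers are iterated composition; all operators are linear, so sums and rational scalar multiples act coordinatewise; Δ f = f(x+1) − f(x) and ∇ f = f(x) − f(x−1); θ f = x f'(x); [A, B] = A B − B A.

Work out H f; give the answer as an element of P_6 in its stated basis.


g(x) = 8x^2 + 24x + 43/3

Δ f = -8x^2 - 16x - 5
θ Δ f = -16x^2 - 16x
θ f = -8x^3 - 8x^2 + (5/3)x
Δ θ f = -24x^2 - 40x - 43/3
[θ, Δ] f = 8x^2 + 24x + 43/3


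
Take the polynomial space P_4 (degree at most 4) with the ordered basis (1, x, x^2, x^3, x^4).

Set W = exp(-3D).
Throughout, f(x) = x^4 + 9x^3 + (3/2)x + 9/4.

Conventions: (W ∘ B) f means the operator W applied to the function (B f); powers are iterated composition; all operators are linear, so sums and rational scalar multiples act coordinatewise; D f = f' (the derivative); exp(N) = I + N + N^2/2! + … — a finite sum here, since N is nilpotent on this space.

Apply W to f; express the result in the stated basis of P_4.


the image equals g(x) = x^4 - 3x^3 - 27x^2 + (273/2)x - 657/4

order-1 term: -12x^3 - 81x^2 - 9/2
order-2 term: 54x^2 + 243x
order-3 term: -108x - 243
order-4 term: 81
the series for exp(-3D) f terminates at order 4
exp(-3D) f = x^4 - 3x^3 - 27x^2 + (273/2)x - 657/4


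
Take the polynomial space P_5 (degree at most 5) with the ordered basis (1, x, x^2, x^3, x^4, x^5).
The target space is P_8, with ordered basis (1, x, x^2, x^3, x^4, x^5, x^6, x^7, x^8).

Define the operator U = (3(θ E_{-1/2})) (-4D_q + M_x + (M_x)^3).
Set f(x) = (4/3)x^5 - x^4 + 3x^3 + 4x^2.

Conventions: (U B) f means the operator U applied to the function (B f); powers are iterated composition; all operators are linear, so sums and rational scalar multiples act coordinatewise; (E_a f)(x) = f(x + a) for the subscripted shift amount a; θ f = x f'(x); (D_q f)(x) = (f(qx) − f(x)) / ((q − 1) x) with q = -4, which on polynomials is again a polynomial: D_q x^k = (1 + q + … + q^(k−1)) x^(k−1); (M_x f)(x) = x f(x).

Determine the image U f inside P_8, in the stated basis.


the image equals g(x) = 32x^8 - 133x^7 + 309x^6 - (1475/4)x^5 - (25713/2)x^4 + (284085/16)x^3 - (143035/16)x^2 + (115027/64)x

D_q f = (820/3)x^4 + 51x^3 + 39x^2 - 12x
(-4D_q) f = -(3280/3)x^4 - 204x^3 - 156x^2 + 48x
M_x f = (4/3)x^6 - x^5 + 3x^4 + 4x^3
M_x f = (4/3)x^6 - x^5 + 3x^4 + 4x^3
M_x M_x f = (4/3)x^7 - x^6 + 3x^5 + 4x^4
M_x M_x M_x f = (4/3)x^8 - x^7 + 3x^6 + 4x^5
(-4D_q + M_x + (M_x)^3) f = (4/3)x^8 - x^7 + (13/3)x^6 + 3x^5 - (3271/3)x^4 - 200x^3 - 156x^2 + 48x
E_{-1/2} (-4D_q + M_x + (M_x)^3) f = (4/3)x^8 - (19/3)x^7 + (103/6)x^6 - (295/12)x^5 - (8571/8)x^4 + (31565/16)x^3 - (143035/96)x^2 + (115027/192)x - 40765/384
θ E_{-1/2} (-4D_q + M_x + (M_x)^3) f = (32/3)x^8 - (133/3)x^7 + 103x^6 - (1475/12)x^5 - (8571/2)x^4 + (94695/16)x^3 - (143035/48)x^2 + (115027/192)x
(3(θ E_{-1/2})) (-4D_q + M_x + (M_x)^3) f = 32x^8 - 133x^7 + 309x^6 - (1475/4)x^5 - (25713/2)x^4 + (284085/16)x^3 - (143035/16)x^2 + (115027/64)x


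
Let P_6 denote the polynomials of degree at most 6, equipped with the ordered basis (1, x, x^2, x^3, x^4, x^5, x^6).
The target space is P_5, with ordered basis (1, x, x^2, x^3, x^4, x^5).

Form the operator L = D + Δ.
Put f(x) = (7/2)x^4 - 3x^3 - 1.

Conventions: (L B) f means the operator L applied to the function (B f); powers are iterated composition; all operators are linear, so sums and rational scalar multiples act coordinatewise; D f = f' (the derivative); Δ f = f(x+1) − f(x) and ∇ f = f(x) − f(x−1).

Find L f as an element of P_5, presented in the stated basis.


D f = 14x^3 - 9x^2
Δ f = 14x^3 + 12x^2 + 5x + 1/2
(D + Δ) f = 28x^3 + 3x^2 + 5x + 1/2

the image equals g(x) = 28x^3 + 3x^2 + 5x + 1/2


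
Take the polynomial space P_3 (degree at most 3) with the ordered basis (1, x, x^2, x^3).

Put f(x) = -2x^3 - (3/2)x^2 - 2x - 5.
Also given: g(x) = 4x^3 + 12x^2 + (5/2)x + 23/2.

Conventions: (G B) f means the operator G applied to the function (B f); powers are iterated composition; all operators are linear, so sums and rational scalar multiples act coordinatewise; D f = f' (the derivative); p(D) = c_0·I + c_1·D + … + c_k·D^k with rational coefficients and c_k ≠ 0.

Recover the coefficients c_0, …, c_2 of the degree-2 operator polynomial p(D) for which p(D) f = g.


p(D) = -2·I − (3/2)·D + (1/2)·D^2, i.e. c_0 = -2, c_1 = -3/2, c_2 = 1/2

D^0 f = -2x^3 - (3/2)x^2 - 2x - 5
D^1 f = -6x^2 - 3x - 2
D^2 f = -12x - 3
matching coefficients of g against c_0 f + c_1 Df + … from the top degree down determines the c_i
solution: c_0 = -2, c_1 = -3/2, c_2 = 1/2


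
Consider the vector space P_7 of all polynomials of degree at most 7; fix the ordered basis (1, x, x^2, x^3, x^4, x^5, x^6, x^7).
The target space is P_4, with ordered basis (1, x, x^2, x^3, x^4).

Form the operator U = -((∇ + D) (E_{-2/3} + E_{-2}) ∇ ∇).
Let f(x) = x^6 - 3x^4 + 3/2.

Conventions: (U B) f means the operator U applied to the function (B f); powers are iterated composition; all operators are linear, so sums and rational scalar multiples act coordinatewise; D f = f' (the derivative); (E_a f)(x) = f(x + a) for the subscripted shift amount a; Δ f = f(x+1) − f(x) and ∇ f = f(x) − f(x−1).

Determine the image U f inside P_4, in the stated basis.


the image equals g(x) = -480x^3 + 3720x^2 - 10352x + 91864/9

∇ f = 6x^5 - 15x^4 + 8x^3 + 3x^2 - 6x + 2
∇ ∇ f = 30x^4 - 120x^3 + 174x^2 - 108x + 20
E_{-2/3} (∇ ∇) f = 30x^4 - 200x^3 + 494x^2 - (4820/9)x + 5692/27
E_{-2} (∇ ∇) f = 30x^4 - 360x^3 + 1614x^2 - 3204x + 2372
(E_{-2/3} + E_{-2}) (∇ ∇) f = 60x^4 - 560x^3 + 2108x^2 - (33656/9)x + 69736/27
∇ (E_{-2/3} + E_{-2}) (∇ ∇) f = 240x^3 - 2040x^2 + 6136x - 58208/9
D (E_{-2/3} + E_{-2}) (∇ ∇) f = 240x^3 - 1680x^2 + 4216x - 33656/9
(∇ + D) (E_{-2/3} + E_{-2}) (∇ ∇) f = 480x^3 - 3720x^2 + 10352x - 91864/9
(-((∇ + D) (E_{-2/3} + E_{-2}) ∇ ∇)) f = -480x^3 + 3720x^2 - 10352x + 91864/9
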